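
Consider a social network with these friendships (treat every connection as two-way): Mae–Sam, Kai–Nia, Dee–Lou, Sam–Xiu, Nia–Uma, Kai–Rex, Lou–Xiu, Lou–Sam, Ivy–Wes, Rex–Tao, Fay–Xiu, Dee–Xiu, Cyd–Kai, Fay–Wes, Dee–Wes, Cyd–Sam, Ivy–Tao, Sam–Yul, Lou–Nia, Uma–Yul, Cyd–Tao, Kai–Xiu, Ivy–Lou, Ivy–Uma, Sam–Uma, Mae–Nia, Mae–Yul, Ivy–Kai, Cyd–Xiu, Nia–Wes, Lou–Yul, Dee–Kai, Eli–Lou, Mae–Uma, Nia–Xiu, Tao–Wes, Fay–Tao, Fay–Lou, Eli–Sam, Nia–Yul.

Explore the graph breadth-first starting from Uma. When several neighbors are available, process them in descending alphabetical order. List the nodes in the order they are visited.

Uma, Yul, Sam, Nia, Mae, Ivy, Lou, Xiu, Eli, Cyd, Wes, Kai, Tao, Fay, Dee, Rex

Visit Uma; enqueue Yul, Sam, Nia, Mae, Ivy → queue [Yul, Sam, Nia, Mae, Ivy]
Visit Yul; enqueue Lou → queue [Sam, Nia, Mae, Ivy, Lou]
Visit Sam; enqueue Xiu, Eli, Cyd → queue [Nia, Mae, Ivy, Lou, Xiu, Eli, Cyd]
Visit Nia; enqueue Wes, Kai → queue [Mae, Ivy, Lou, Xiu, Eli, Cyd, Wes, Kai]
Visit Mae → queue [Ivy, Lou, Xiu, Eli, Cyd, Wes, Kai]
Visit Ivy; enqueue Tao → queue [Lou, Xiu, Eli, Cyd, Wes, Kai, Tao]
Visit Lou; enqueue Fay, Dee → queue [Xiu, Eli, Cyd, Wes, Kai, Tao, Fay, Dee]
Visit Xiu → queue [Eli, Cyd, Wes, Kai, Tao, Fay, Dee]
Visit Eli → queue [Cyd, Wes, Kai, Tao, Fay, Dee]
Visit Cyd → queue [Wes, Kai, Tao, Fay, Dee]
Visit Wes → queue [Kai, Tao, Fay, Dee]
Visit Kai; enqueue Rex → queue [Tao, Fay, Dee, Rex]
Visit Tao → queue [Fay, Dee, Rex]
Visit Fay → queue [Dee, Rex]
Visit Dee → queue [Rex]
Visit Rex → queue []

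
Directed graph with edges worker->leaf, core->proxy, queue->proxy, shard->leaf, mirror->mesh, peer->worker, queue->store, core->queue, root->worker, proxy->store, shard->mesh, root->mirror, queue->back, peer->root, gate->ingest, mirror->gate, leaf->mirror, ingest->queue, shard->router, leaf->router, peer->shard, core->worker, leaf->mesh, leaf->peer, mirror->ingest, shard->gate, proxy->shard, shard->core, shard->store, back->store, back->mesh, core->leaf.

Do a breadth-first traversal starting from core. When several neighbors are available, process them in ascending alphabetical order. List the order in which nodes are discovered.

Visit core; enqueue leaf, proxy, queue, worker → queue [leaf, proxy, queue, worker]
Visit leaf; enqueue mesh, mirror, peer, router → queue [proxy, queue, worker, mesh, mirror, peer, router]
Visit proxy; enqueue shard, store → queue [queue, worker, mesh, mirror, peer, router, shard, store]
Visit queue; enqueue back → queue [worker, mesh, mirror, peer, router, shard, store, back]
Visit worker → queue [mesh, mirror, peer, router, shard, store, back]
Visit mesh → queue [mirror, peer, router, shard, store, back]
Visit mirror; enqueue gate, ingest → queue [peer, router, shard, store, back, gate, ingest]
Visit peer; enqueue root → queue [router, shard, store, back, gate, ingest, root]
Visit router → queue [shard, store, back, gate, ingest, root]
Visit shard → queue [store, back, gate, ingest, root]
Visit store → queue [back, gate, ingest, root]
Visit back → queue [gate, ingest, root]
Visit gate → queue [ingest, root]
Visit ingest → queue [root]
Visit root → queue []

core -> leaf -> proxy -> queue -> worker -> mesh -> mirror -> peer -> router -> shard -> store -> back -> gate -> ingest -> root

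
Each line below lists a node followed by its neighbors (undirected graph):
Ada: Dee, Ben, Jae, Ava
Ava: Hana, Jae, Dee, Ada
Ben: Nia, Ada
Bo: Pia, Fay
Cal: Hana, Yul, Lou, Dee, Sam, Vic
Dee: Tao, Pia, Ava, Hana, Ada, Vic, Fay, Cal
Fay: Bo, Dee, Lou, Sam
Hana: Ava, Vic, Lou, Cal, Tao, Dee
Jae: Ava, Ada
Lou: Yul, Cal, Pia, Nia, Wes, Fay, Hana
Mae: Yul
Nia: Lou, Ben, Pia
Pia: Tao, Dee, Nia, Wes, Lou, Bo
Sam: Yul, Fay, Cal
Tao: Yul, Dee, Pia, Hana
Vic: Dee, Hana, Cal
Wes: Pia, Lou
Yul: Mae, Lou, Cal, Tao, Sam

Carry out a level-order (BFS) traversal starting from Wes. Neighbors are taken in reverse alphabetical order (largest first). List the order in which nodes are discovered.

Visit Wes; enqueue Pia, Lou → queue [Pia, Lou]
Visit Pia; enqueue Tao, Nia, Dee, Bo → queue [Lou, Tao, Nia, Dee, Bo]
Visit Lou; enqueue Yul, Hana, Fay, Cal → queue [Tao, Nia, Dee, Bo, Yul, Hana, Fay, Cal]
Visit Tao → queue [Nia, Dee, Bo, Yul, Hana, Fay, Cal]
Visit Nia; enqueue Ben → queue [Dee, Bo, Yul, Hana, Fay, Cal, Ben]
Visit Dee; enqueue Vic, Ava, Ada → queue [Bo, Yul, Hana, Fay, Cal, Ben, Vic, Ava, Ada]
Visit Bo → queue [Yul, Hana, Fay, Cal, Ben, Vic, Ava, Ada]
Visit Yul; enqueue Sam, Mae → queue [Hana, Fay, Cal, Ben, Vic, Ava, Ada, Sam, Mae]
Visit Hana → queue [Fay, Cal, Ben, Vic, Ava, Ada, Sam, Mae]
Visit Fay → queue [Cal, Ben, Vic, Ava, Ada, Sam, Mae]
Visit Cal → queue [Ben, Vic, Ava, Ada, Sam, Mae]
Visit Ben → queue [Vic, Ava, Ada, Sam, Mae]
Visit Vic → queue [Ava, Ada, Sam, Mae]
Visit Ava; enqueue Jae → queue [Ada, Sam, Mae, Jae]
Visit Ada → queue [Sam, Mae, Jae]
Visit Sam → queue [Mae, Jae]
Visit Mae → queue [Jae]
Visit Jae → queue []

Wes -> Pia -> Lou -> Tao -> Nia -> Dee -> Bo -> Yul -> Hana -> Fay -> Cal -> Ben -> Vic -> Ava -> Ada -> Sam -> Mae -> Jae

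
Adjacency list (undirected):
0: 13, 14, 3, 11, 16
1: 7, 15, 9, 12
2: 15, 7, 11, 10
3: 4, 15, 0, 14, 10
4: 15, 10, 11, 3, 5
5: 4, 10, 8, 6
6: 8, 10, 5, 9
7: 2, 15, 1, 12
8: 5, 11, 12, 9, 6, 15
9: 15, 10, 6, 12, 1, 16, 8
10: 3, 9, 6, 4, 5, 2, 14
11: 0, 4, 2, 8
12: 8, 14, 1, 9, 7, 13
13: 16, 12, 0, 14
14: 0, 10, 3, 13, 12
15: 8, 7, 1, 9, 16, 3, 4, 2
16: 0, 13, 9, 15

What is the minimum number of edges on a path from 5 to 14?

Level 0: 5
Level 1: 4, 6, 8, 10
Level 2: 2, 3, 9, 11, 12, 14, 15
Level 3: 0, 1, 7, 13, 16
14 first appears at level 2.

2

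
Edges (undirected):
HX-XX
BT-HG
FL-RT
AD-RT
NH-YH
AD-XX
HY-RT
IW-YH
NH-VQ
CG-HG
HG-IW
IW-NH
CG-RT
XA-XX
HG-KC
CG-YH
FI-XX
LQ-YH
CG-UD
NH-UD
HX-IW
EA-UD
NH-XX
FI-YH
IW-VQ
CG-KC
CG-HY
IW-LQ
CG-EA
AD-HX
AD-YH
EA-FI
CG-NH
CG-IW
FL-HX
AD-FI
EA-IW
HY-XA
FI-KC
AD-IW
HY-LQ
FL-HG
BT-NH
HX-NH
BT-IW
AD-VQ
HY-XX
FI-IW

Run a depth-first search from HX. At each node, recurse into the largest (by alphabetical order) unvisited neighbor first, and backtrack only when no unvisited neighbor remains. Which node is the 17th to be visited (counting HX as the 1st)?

Visit HX
HX → XX
XX → XA
XA → HY
HY → RT
RT → FL
FL → HG
HG → KC
KC → FI
FI → YH
YH → NH
NH → VQ
VQ → IW
IW → LQ
IW → EA
EA → UD
UD → CG
IW → BT
IW → AD

Visit order: HX, XX, XA, HY, RT, FL, HG, KC, FI, YH, NH, VQ, IW, LQ, EA, UD, CG, BT, AD

CG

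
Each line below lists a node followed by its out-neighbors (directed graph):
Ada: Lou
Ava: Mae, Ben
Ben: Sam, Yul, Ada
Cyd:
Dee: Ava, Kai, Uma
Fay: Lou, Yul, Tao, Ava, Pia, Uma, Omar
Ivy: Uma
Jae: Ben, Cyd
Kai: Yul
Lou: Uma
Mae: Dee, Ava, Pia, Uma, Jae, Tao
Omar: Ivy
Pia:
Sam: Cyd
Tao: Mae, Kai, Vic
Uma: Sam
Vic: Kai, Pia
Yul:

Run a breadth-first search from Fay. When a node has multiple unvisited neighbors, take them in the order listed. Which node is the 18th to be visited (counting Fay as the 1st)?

Visit Fay; enqueue Lou, Yul, Tao, Ava, Pia, Uma, Omar → queue [Lou, Yul, Tao, Ava, Pia, Uma, Omar]
Visit Lou → queue [Yul, Tao, Ava, Pia, Uma, Omar]
Visit Yul → queue [Tao, Ava, Pia, Uma, Omar]
Visit Tao; enqueue Mae, Kai, Vic → queue [Ava, Pia, Uma, Omar, Mae, Kai, Vic]
Visit Ava; enqueue Ben → queue [Pia, Uma, Omar, Mae, Kai, Vic, Ben]
Visit Pia → queue [Uma, Omar, Mae, Kai, Vic, Ben]
Visit Uma; enqueue Sam → queue [Omar, Mae, Kai, Vic, Ben, Sam]
Visit Omar; enqueue Ivy → queue [Mae, Kai, Vic, Ben, Sam, Ivy]
Visit Mae; enqueue Dee, Jae → queue [Kai, Vic, Ben, Sam, Ivy, Dee, Jae]
Visit Kai → queue [Vic, Ben, Sam, Ivy, Dee, Jae]
Visit Vic → queue [Ben, Sam, Ivy, Dee, Jae]
Visit Ben; enqueue Ada → queue [Sam, Ivy, Dee, Jae, Ada]
Visit Sam; enqueue Cyd → queue [Ivy, Dee, Jae, Ada, Cyd]
Visit Ivy → queue [Dee, Jae, Ada, Cyd]
Visit Dee → queue [Jae, Ada, Cyd]
Visit Jae → queue [Ada, Cyd]
Visit Ada → queue [Cyd]
Visit Cyd → queue []

Visit order: Fay, Lou, Yul, Tao, Ava, Pia, Uma, Omar, Mae, Kai, Vic, Ben, Sam, Ivy, Dee, Jae, Ada, Cyd

Cyd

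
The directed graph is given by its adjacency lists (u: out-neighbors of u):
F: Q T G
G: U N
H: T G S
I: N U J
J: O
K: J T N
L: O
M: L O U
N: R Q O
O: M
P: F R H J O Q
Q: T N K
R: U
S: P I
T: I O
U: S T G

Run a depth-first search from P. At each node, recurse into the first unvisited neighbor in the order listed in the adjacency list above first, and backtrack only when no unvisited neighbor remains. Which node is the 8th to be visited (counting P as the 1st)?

U

Visit P
P → F
F → Q
Q → T
T → I
I → N
N → R
R → U
U → S
U → G
N → O
O → M
M → L
I → J
Q → K
P → H

Visit order: P, F, Q, T, I, N, R, U, S, G, O, M, L, J, K, H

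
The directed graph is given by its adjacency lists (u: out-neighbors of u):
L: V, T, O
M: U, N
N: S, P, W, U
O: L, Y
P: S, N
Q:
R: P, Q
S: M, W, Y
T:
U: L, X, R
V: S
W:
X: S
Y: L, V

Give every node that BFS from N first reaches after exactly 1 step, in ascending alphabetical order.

P, S, U, W

Level 0: N
Level 1: P, S, U, W
Level 2: L, M, R, X, Y
Level 3: O, Q, T, V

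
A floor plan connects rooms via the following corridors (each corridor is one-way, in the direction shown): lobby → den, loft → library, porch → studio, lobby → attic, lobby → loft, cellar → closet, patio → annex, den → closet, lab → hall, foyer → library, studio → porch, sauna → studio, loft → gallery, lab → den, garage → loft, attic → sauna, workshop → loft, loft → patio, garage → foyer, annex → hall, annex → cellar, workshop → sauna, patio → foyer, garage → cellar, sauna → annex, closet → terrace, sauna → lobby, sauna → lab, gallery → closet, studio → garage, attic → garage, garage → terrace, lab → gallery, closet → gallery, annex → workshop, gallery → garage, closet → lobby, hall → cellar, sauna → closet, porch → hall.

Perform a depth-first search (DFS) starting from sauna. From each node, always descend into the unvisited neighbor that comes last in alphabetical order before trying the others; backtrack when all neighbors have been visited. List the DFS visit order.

sauna, studio, porch, hall, cellar, closet, terrace, lobby, loft, patio, foyer, library, annex, workshop, gallery, garage, den, attic, lab

Visit sauna
sauna → studio
studio → porch
porch → hall
hall → cellar
cellar → closet
closet → terrace
closet → lobby
lobby → loft
loft → patio
patio → foyer
foyer → library
patio → annex
annex → workshop
loft → gallery
gallery → garage
lobby → den
lobby → attic
sauna → lab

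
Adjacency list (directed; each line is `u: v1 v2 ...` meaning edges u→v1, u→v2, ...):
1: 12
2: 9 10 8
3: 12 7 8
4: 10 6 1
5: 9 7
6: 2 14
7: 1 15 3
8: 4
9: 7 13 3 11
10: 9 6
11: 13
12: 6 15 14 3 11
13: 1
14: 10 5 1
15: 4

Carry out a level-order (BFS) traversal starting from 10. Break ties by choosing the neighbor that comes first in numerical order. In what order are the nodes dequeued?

10 -> 6 -> 9 -> 2 -> 14 -> 3 -> 7 -> 11 -> 13 -> 8 -> 1 -> 5 -> 12 -> 15 -> 4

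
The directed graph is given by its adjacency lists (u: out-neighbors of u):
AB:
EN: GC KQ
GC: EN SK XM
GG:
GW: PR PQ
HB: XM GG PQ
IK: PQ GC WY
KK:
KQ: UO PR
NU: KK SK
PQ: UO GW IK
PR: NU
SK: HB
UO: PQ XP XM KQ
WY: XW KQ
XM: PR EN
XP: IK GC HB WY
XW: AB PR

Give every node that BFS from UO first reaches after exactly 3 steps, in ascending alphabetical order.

GG, NU, SK, XW

Level 0: UO
Level 1: KQ, PQ, XM, XP
Level 2: EN, GC, GW, HB, IK, PR, WY
Level 3: GG, NU, SK, XW
Level 4: AB, KK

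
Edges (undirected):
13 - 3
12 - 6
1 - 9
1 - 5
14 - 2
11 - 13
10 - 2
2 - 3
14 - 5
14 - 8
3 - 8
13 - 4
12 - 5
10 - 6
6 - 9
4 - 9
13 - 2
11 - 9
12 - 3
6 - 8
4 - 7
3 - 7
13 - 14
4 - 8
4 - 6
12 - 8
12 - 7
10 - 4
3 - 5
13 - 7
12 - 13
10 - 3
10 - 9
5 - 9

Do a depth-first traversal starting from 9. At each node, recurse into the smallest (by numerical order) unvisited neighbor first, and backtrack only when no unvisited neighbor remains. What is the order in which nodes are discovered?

Visit 9
9 → 1
1 → 5
5 → 3
3 → 2
2 → 10
10 → 4
4 → 6
6 → 8
8 → 12
12 → 7
7 → 13
13 → 11
13 → 14

9, 1, 5, 3, 2, 10, 4, 6, 8, 12, 7, 13, 11, 14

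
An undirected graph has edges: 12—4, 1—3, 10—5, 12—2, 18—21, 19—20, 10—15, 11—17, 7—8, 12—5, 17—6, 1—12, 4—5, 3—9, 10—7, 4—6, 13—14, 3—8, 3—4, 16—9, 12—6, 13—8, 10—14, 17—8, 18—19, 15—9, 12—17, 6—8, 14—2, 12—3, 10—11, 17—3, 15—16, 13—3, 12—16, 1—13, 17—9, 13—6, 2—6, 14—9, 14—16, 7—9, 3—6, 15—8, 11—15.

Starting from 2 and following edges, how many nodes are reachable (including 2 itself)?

17

BFS from 2 visits: 2, 14, 12, 6, 16, 13, 10, 9, 17, 5, 4, 3, 1, 8, 15, 11, 7
Reachable nodes: 17 of 21 total.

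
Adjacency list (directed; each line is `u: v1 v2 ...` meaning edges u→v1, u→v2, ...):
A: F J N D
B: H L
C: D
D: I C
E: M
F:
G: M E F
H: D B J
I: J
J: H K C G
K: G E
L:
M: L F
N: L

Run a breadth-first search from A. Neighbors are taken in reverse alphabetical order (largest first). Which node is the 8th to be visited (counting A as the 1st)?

H

Visit A; enqueue N, J, F, D → queue [N, J, F, D]
Visit N; enqueue L → queue [J, F, D, L]
Visit J; enqueue K, H, G, C → queue [F, D, L, K, H, G, C]
Visit F → queue [D, L, K, H, G, C]
Visit D; enqueue I → queue [L, K, H, G, C, I]
Visit L → queue [K, H, G, C, I]
Visit K; enqueue E → queue [H, G, C, I, E]
Visit H; enqueue B → queue [G, C, I, E, B]
Visit G; enqueue M → queue [C, I, E, B, M]
Visit C → queue [I, E, B, M]
Visit I → queue [E, B, M]
Visit E → queue [B, M]
Visit B → queue [M]
Visit M → queue []

Visit order: A, N, J, F, D, L, K, H, G, C, I, E, B, M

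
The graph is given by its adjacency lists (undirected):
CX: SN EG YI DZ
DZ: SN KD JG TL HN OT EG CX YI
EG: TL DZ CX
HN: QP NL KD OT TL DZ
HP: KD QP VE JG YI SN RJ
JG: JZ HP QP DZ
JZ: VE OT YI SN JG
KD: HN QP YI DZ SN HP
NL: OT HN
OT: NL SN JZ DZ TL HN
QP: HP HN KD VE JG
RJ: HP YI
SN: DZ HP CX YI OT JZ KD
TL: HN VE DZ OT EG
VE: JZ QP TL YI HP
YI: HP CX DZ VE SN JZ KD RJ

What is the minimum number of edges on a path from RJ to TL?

3

Level 0: RJ
Level 1: HP, YI
Level 2: CX, DZ, JG, JZ, KD, QP, SN, VE
Level 3: EG, HN, OT, TL
Level 4: NL
TL first appears at level 3.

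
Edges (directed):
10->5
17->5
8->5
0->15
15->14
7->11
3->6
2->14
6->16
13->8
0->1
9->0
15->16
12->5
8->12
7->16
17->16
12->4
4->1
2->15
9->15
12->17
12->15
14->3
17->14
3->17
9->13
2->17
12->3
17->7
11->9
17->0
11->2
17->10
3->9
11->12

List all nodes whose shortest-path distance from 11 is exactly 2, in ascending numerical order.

Level 0: 11
Level 1: 2, 9, 12
Level 2: 0, 3, 4, 5, 13, 14, 15, 17
Level 3: 1, 6, 7, 8, 10, 16

0, 3, 4, 5, 13, 14, 15, 17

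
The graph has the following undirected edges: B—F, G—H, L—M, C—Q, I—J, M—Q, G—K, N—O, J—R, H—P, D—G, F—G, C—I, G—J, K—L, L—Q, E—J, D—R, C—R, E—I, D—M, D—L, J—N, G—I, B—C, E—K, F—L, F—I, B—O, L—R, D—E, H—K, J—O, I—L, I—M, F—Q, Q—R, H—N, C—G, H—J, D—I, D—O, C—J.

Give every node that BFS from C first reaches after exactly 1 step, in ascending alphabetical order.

Level 0: C
Level 1: B, G, I, J, Q, R
Level 2: D, E, F, H, K, L, M, N, O
Level 3: P

B, G, I, J, Q, R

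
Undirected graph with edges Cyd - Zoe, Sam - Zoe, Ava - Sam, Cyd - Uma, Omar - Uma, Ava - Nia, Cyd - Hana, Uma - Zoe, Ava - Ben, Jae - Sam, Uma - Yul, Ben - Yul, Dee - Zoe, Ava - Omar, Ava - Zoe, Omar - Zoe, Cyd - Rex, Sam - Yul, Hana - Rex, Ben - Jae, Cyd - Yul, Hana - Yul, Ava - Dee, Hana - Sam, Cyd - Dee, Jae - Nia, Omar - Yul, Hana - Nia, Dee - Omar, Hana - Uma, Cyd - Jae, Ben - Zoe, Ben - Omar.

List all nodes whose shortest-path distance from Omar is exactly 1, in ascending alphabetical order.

Ava, Ben, Dee, Uma, Yul, Zoe

Level 0: Omar
Level 1: Ava, Ben, Dee, Uma, Yul, Zoe
Level 2: Cyd, Hana, Jae, Nia, Sam
Level 3: Rex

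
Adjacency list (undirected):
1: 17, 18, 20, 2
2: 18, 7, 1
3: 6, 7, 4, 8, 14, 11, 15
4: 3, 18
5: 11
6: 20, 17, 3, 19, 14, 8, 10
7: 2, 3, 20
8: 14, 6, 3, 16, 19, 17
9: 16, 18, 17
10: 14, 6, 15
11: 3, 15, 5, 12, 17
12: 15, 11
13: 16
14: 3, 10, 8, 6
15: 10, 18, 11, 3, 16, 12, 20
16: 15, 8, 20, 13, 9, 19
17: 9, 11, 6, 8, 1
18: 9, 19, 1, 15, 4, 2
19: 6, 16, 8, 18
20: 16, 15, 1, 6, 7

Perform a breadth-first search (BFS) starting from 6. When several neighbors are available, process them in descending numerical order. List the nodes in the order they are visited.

6 -> 20 -> 19 -> 17 -> 14 -> 10 -> 8 -> 3 -> 16 -> 15 -> 7 -> 1 -> 18 -> 11 -> 9 -> 4 -> 13 -> 12 -> 2 -> 5

Visit 6; enqueue 20, 19, 17, 14, 10, 8, 3 → queue [20, 19, 17, 14, 10, 8, 3]
Visit 20; enqueue 16, 15, 7, 1 → queue [19, 17, 14, 10, 8, 3, 16, 15, 7, 1]
Visit 19; enqueue 18 → queue [17, 14, 10, 8, 3, 16, 15, 7, 1, 18]
Visit 17; enqueue 11, 9 → queue [14, 10, 8, 3, 16, 15, 7, 1, 18, 11, 9]
Visit 14 → queue [10, 8, 3, 16, 15, 7, 1, 18, 11, 9]
Visit 10 → queue [8, 3, 16, 15, 7, 1, 18, 11, 9]
Visit 8 → queue [3, 16, 15, 7, 1, 18, 11, 9]
Visit 3; enqueue 4 → queue [16, 15, 7, 1, 18, 11, 9, 4]
Visit 16; enqueue 13 → queue [15, 7, 1, 18, 11, 9, 4, 13]
Visit 15; enqueue 12 → queue [7, 1, 18, 11, 9, 4, 13, 12]
Visit 7; enqueue 2 → queue [1, 18, 11, 9, 4, 13, 12, 2]
Visit 1 → queue [18, 11, 9, 4, 13, 12, 2]
Visit 18 → queue [11, 9, 4, 13, 12, 2]
Visit 11; enqueue 5 → queue [9, 4, 13, 12, 2, 5]
Visit 9 → queue [4, 13, 12, 2, 5]
Visit 4 → queue [13, 12, 2, 5]
Visit 13 → queue [12, 2, 5]
Visit 12 → queue [2, 5]
Visit 2 → queue [5]
Visit 5 → queue []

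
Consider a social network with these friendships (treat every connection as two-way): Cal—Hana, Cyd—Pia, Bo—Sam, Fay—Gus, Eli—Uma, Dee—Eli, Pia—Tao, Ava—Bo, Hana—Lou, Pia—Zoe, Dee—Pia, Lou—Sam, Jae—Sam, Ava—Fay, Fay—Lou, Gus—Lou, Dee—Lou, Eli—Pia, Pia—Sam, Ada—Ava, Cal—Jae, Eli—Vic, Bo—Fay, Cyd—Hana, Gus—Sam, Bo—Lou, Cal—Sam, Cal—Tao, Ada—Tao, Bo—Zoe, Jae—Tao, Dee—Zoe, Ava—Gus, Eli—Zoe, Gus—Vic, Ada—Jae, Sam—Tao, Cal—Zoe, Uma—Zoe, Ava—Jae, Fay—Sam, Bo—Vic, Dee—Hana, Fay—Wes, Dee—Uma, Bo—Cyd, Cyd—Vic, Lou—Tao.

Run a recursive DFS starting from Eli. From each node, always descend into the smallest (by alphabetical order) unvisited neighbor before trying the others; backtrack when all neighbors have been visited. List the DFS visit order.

Visit Eli
Eli → Dee
Dee → Hana
Hana → Cal
Cal → Jae
Jae → Ada
Ada → Ava
Ava → Bo
Bo → Cyd
Cyd → Pia
Pia → Sam
Sam → Fay
Fay → Gus
Gus → Lou
Lou → Tao
Gus → Vic
Fay → Wes
Pia → Zoe
Zoe → Uma

Eli -> Dee -> Hana -> Cal -> Jae -> Ada -> Ava -> Bo -> Cyd -> Pia -> Sam -> Fay -> Gus -> Lou -> Tao -> Vic -> Wes -> Zoe -> Uma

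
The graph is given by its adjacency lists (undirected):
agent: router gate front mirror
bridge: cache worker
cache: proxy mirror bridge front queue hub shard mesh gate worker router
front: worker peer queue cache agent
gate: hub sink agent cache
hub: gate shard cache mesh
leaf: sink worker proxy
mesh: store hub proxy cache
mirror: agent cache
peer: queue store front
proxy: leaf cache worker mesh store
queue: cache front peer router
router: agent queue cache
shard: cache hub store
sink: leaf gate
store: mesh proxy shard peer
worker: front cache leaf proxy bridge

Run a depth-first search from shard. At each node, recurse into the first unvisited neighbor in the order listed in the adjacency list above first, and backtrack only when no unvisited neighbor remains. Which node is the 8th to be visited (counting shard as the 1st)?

Visit shard
shard → cache
cache → proxy
proxy → leaf
leaf → sink
sink → gate
gate → hub
hub → mesh
mesh → store
store → peer
peer → queue
queue → front
front → worker
worker → bridge
front → agent
agent → router
agent → mirror

Visit order: shard, cache, proxy, leaf, sink, gate, hub, mesh, store, peer, queue, front, worker, bridge, agent, router, mirror

mesh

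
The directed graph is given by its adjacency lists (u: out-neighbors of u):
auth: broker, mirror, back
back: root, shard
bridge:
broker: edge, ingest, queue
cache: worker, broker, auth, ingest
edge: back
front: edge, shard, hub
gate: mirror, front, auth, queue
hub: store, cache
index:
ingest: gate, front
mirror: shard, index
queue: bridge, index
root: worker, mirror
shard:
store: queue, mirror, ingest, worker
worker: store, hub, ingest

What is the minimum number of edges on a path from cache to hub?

Level 0: cache
Level 1: auth, broker, ingest, worker
Level 2: back, edge, front, gate, hub, mirror, queue, store
Level 3: bridge, index, root, shard
hub first appears at level 2.

2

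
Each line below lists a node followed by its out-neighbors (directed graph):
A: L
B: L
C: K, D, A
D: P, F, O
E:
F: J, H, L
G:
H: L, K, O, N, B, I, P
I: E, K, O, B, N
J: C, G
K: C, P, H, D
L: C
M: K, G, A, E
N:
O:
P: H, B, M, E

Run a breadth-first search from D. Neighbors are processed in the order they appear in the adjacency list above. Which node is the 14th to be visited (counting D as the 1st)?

Visit D; enqueue P, F, O → queue [P, F, O]
Visit P; enqueue H, B, M, E → queue [F, O, H, B, M, E]
Visit F; enqueue J, L → queue [O, H, B, M, E, J, L]
Visit O → queue [H, B, M, E, J, L]
Visit H; enqueue K, N, I → queue [B, M, E, J, L, K, N, I]
Visit B → queue [M, E, J, L, K, N, I]
Visit M; enqueue G, A → queue [E, J, L, K, N, I, G, A]
Visit E → queue [J, L, K, N, I, G, A]
Visit J; enqueue C → queue [L, K, N, I, G, A, C]
Visit L → queue [K, N, I, G, A, C]
Visit K → queue [N, I, G, A, C]
Visit N → queue [I, G, A, C]
Visit I → queue [G, A, C]
Visit G → queue [A, C]
Visit A → queue [C]
Visit C → queue []

Visit order: D, P, F, O, H, B, M, E, J, L, K, N, I, G, A, C

G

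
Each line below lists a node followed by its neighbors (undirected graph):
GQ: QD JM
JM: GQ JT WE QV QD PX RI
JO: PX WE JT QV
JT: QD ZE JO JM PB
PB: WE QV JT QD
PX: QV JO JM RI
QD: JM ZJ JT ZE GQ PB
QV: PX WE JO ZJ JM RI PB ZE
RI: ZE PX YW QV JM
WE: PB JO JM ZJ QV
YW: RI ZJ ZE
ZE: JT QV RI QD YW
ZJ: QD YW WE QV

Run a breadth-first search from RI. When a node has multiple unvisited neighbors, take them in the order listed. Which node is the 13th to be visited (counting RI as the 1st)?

GQ

Visit RI; enqueue ZE, PX, YW, QV, JM → queue [ZE, PX, YW, QV, JM]
Visit ZE; enqueue JT, QD → queue [PX, YW, QV, JM, JT, QD]
Visit PX; enqueue JO → queue [YW, QV, JM, JT, QD, JO]
Visit YW; enqueue ZJ → queue [QV, JM, JT, QD, JO, ZJ]
Visit QV; enqueue WE, PB → queue [JM, JT, QD, JO, ZJ, WE, PB]
Visit JM; enqueue GQ → queue [JT, QD, JO, ZJ, WE, PB, GQ]
Visit JT → queue [QD, JO, ZJ, WE, PB, GQ]
Visit QD → queue [JO, ZJ, WE, PB, GQ]
Visit JO → queue [ZJ, WE, PB, GQ]
Visit ZJ → queue [WE, PB, GQ]
Visit WE → queue [PB, GQ]
Visit PB → queue [GQ]
Visit GQ → queue []

Visit order: RI, ZE, PX, YW, QV, JM, JT, QD, JO, ZJ, WE, PB, GQ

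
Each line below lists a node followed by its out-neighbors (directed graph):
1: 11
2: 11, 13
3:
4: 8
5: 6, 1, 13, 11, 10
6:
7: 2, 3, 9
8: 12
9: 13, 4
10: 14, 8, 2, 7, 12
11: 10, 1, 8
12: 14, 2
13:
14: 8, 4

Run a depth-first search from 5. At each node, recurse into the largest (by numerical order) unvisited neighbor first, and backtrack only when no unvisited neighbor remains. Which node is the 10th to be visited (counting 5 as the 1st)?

7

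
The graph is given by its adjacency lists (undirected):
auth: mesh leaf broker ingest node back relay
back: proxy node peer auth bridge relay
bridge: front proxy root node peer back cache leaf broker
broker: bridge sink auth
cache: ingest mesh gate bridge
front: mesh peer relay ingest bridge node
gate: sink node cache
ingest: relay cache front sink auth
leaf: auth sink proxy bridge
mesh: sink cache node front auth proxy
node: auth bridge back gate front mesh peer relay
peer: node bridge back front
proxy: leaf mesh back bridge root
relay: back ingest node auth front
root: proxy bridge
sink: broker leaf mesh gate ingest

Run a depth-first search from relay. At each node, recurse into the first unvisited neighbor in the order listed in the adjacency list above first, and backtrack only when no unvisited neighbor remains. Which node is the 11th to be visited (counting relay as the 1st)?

peer

Visit relay
relay → back
back → proxy
proxy → leaf
leaf → auth
auth → mesh
mesh → sink
sink → broker
broker → bridge
bridge → front
front → peer
peer → node
node → gate
gate → cache
cache → ingest
bridge → root

Visit order: relay, back, proxy, leaf, auth, mesh, sink, broker, bridge, front, peer, node, gate, cache, ingest, root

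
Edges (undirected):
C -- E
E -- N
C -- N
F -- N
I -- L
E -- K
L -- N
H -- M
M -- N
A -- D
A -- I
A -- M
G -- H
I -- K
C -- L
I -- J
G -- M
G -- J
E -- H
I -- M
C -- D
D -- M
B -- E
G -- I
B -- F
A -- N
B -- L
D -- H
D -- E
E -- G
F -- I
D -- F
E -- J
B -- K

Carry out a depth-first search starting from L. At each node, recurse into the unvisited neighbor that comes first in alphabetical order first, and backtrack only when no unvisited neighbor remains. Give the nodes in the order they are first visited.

L B E C D A I F N M G H J K

Visit L
L → B
B → E
E → C
C → D
D → A
A → I
I → F
F → N
N → M
M → G
G → H
G → J
I → K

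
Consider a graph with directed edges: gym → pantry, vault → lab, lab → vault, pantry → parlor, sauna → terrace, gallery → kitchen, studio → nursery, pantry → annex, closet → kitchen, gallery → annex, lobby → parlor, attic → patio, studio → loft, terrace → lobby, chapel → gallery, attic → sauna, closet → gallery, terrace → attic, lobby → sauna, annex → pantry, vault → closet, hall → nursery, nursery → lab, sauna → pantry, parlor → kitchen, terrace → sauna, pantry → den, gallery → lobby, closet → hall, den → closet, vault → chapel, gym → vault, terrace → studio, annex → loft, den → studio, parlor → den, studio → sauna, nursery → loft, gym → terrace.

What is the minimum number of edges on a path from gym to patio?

Level 0: gym
Level 1: pantry, terrace, vault
Level 2: annex, attic, chapel, closet, den, lab, lobby, parlor, sauna, studio
Level 3: gallery, hall, kitchen, loft, nursery, patio
patio first appears at level 3.

3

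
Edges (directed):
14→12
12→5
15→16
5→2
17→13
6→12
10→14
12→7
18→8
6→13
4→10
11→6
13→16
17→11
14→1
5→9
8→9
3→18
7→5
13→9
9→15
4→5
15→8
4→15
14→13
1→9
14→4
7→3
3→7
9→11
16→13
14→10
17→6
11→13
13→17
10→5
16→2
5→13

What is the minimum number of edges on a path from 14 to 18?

Level 0: 14
Level 1: 1, 4, 10, 12, 13
Level 2: 5, 7, 9, 15, 16, 17
Level 3: 2, 3, 6, 8, 11
Level 4: 18
18 first appears at level 4.

4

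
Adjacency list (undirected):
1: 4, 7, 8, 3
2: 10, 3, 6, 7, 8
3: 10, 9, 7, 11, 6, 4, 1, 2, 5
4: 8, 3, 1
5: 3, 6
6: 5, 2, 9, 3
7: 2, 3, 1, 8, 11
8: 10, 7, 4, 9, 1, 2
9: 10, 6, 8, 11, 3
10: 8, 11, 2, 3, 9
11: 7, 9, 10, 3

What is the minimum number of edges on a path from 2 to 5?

2

Level 0: 2
Level 1: 3, 6, 7, 8, 10
Level 2: 1, 4, 5, 9, 11
5 first appears at level 2.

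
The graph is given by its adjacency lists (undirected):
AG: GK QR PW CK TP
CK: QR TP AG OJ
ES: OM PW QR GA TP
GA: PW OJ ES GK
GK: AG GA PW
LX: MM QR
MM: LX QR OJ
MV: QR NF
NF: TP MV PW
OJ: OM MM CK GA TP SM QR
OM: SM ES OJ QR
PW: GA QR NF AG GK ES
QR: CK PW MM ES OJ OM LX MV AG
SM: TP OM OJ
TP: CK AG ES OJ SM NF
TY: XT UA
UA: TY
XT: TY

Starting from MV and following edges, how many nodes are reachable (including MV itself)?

15

BFS from MV visits: MV, QR, NF, CK, PW, MM, ES, OJ, OM, LX, AG, TP, GA, GK, SM
Reachable nodes: 15 of 18 total.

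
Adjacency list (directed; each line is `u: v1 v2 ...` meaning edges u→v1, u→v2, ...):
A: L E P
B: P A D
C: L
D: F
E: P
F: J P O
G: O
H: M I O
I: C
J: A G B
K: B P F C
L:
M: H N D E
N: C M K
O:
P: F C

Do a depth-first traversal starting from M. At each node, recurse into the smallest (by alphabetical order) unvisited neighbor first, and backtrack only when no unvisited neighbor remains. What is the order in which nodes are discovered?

M → D → F → J → A → E → P → C → L → B → G → O → H → I → N → K

Visit M
M → D
D → F
F → J
J → A
A → E
E → P
P → C
C → L
J → B
J → G
G → O
M → H
H → I
M → N
N → K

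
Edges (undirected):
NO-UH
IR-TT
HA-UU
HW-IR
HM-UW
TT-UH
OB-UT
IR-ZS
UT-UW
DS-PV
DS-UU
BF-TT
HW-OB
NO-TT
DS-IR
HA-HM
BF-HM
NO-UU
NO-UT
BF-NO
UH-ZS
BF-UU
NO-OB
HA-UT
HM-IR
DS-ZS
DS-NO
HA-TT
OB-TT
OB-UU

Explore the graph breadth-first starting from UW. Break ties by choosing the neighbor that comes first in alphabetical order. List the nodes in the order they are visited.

Visit UW; enqueue HM, UT → queue [HM, UT]
Visit HM; enqueue BF, HA, IR → queue [UT, BF, HA, IR]
Visit UT; enqueue NO, OB → queue [BF, HA, IR, NO, OB]
Visit BF; enqueue TT, UU → queue [HA, IR, NO, OB, TT, UU]
Visit HA → queue [IR, NO, OB, TT, UU]
Visit IR; enqueue DS, HW, ZS → queue [NO, OB, TT, UU, DS, HW, ZS]
Visit NO; enqueue UH → queue [OB, TT, UU, DS, HW, ZS, UH]
Visit OB → queue [TT, UU, DS, HW, ZS, UH]
Visit TT → queue [UU, DS, HW, ZS, UH]
Visit UU → queue [DS, HW, ZS, UH]
Visit DS; enqueue PV → queue [HW, ZS, UH, PV]
Visit HW → queue [ZS, UH, PV]
Visit ZS → queue [UH, PV]
Visit UH → queue [PV]
Visit PV → queue []

UW, HM, UT, BF, HA, IR, NO, OB, TT, UU, DS, HW, ZS, UH, PV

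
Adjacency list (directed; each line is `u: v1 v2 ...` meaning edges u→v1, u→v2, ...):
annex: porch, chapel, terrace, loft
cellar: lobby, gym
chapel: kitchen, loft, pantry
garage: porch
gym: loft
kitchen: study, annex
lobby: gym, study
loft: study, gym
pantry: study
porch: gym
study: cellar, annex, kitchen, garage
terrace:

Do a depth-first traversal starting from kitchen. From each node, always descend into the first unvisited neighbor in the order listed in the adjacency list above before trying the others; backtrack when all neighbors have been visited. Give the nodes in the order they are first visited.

Visit kitchen
kitchen → study
study → cellar
cellar → lobby
lobby → gym
gym → loft
study → annex
annex → porch
annex → chapel
chapel → pantry
annex → terrace
study → garage

kitchen study cellar lobby gym loft annex porch chapel pantry terrace garage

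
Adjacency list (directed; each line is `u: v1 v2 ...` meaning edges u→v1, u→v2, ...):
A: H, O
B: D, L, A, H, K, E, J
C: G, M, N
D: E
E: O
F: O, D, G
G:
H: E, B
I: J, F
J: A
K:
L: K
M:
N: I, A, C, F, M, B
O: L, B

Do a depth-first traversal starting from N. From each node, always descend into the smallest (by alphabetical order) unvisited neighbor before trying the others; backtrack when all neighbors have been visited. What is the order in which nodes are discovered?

N, A, H, B, D, E, O, L, K, J, C, G, M, F, I

Visit N
N → A
A → H
H → B
B → D
D → E
E → O
O → L
L → K
B → J
N → C
C → G
C → M
N → F
N → I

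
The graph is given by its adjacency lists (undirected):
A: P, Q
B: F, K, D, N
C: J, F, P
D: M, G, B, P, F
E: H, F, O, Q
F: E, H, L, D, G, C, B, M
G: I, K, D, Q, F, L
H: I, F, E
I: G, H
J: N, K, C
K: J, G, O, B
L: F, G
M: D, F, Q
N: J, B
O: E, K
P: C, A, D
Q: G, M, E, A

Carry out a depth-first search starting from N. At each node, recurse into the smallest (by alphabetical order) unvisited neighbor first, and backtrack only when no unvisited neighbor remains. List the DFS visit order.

Visit N
N → B
B → D
D → F
F → C
C → J
J → K
K → G
G → I
I → H
H → E
E → O
E → Q
Q → A
A → P
Q → M
G → L

N, B, D, F, C, J, K, G, I, H, E, O, Q, A, P, M, L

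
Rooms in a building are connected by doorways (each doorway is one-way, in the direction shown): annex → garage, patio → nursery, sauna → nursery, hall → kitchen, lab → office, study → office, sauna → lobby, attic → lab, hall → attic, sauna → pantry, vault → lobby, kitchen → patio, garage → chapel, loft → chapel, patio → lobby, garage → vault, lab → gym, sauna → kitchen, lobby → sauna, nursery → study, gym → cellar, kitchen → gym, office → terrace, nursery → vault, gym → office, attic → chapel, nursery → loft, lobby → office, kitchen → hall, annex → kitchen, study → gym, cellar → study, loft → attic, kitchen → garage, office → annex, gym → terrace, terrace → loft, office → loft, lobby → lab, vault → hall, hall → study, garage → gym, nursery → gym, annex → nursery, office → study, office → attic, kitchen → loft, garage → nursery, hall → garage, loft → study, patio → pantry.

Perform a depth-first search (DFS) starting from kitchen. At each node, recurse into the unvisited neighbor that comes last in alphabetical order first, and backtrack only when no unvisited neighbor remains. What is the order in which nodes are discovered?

Visit kitchen
kitchen → patio
patio → pantry
patio → nursery
nursery → vault
vault → lobby
lobby → sauna
lobby → office
office → terrace
terrace → loft
loft → study
study → gym
gym → cellar
loft → chapel
loft → attic
attic → lab
office → annex
annex → garage
vault → hall

kitchen -> patio -> pantry -> nursery -> vault -> lobby -> sauna -> office -> terrace -> loft -> study -> gym -> cellar -> chapel -> attic -> lab -> annex -> garage -> hall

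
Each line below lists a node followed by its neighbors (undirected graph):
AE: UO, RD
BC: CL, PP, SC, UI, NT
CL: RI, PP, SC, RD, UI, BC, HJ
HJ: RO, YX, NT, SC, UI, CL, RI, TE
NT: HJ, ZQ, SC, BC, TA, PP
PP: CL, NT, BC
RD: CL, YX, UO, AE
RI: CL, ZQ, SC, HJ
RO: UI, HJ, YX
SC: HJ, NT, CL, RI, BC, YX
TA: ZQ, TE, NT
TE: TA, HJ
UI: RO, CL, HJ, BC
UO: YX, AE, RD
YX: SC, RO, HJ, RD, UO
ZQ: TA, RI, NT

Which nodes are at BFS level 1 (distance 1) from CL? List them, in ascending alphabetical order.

BC, HJ, PP, RD, RI, SC, UI

Level 0: CL
Level 1: BC, HJ, PP, RD, RI, SC, UI
Level 2: AE, NT, RO, TE, UO, YX, ZQ
Level 3: TA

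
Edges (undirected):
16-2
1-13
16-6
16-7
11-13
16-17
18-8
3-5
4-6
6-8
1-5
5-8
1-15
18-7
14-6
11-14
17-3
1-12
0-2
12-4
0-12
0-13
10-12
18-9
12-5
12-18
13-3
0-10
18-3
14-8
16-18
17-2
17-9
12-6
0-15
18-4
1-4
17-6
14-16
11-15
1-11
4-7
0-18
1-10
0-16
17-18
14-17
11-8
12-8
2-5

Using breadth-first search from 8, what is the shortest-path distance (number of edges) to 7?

2

Level 0: 8
Level 1: 5, 6, 11, 12, 14, 18
Level 2: 0, 1, 2, 3, 4, 7, 9, 10, 13, 15, 16, 17
7 first appears at level 2.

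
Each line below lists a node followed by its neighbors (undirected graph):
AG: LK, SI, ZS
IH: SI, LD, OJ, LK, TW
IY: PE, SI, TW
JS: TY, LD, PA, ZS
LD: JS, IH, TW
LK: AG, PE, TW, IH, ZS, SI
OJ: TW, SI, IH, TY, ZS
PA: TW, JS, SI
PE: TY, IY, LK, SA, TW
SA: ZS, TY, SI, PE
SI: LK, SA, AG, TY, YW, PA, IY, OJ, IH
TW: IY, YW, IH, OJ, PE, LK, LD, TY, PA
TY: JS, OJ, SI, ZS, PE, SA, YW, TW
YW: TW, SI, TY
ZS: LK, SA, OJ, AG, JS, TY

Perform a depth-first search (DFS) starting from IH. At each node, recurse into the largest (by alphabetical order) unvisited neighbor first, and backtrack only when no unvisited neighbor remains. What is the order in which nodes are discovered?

IH TW YW TY ZS SA SI PA JS LD OJ LK PE IY AG

Visit IH
IH → TW
TW → YW
YW → TY
TY → ZS
ZS → SA
SA → SI
SI → PA
PA → JS
JS → LD
SI → OJ
SI → LK
LK → PE
PE → IY
LK → AG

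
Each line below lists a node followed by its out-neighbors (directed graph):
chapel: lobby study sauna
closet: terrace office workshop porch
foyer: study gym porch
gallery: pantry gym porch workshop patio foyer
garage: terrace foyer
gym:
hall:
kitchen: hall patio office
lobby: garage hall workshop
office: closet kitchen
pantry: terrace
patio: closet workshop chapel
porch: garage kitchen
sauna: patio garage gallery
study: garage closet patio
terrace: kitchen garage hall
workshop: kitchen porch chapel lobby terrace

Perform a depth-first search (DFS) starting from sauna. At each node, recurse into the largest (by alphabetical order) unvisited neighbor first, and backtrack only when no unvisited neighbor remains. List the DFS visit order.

Visit sauna
sauna → patio
patio → workshop
workshop → terrace
terrace → kitchen
kitchen → office
office → closet
closet → porch
porch → garage
garage → foyer
foyer → study
foyer → gym
kitchen → hall
workshop → lobby
workshop → chapel
sauna → gallery
gallery → pantry

sauna -> patio -> workshop -> terrace -> kitchen -> office -> closet -> porch -> garage -> foyer -> study -> gym -> hall -> lobby -> chapel -> gallery -> pantry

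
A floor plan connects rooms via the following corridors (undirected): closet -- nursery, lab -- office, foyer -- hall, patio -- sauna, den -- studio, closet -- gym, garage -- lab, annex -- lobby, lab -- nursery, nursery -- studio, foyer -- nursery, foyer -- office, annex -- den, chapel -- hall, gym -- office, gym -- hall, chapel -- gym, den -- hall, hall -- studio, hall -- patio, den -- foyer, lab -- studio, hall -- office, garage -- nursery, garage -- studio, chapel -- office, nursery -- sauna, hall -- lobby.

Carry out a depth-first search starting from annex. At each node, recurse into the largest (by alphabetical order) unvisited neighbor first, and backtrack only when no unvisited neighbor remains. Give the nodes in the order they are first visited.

annex, lobby, hall, studio, nursery, sauna, patio, lab, office, gym, closet, chapel, foyer, den, garage

Visit annex
annex → lobby
lobby → hall
hall → studio
studio → nursery
nursery → sauna
sauna → patio
nursery → lab
lab → office
office → gym
gym → closet
gym → chapel
office → foyer
foyer → den
lab → garage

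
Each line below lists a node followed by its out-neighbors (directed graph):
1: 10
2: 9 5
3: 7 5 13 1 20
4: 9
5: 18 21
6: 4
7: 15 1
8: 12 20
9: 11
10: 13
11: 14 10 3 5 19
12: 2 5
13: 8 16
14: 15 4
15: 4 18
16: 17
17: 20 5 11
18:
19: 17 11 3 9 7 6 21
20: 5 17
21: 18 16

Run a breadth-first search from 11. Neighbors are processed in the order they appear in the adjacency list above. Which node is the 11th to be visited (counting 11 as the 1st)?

Visit 11; enqueue 14, 10, 3, 5, 19 → queue [14, 10, 3, 5, 19]
Visit 14; enqueue 15, 4 → queue [10, 3, 5, 19, 15, 4]
Visit 10; enqueue 13 → queue [3, 5, 19, 15, 4, 13]
Visit 3; enqueue 7, 1, 20 → queue [5, 19, 15, 4, 13, 7, 1, 20]
Visit 5; enqueue 18, 21 → queue [19, 15, 4, 13, 7, 1, 20, 18, 21]
Visit 19; enqueue 17, 9, 6 → queue [15, 4, 13, 7, 1, 20, 18, 21, 17, 9, 6]
Visit 15 → queue [4, 13, 7, 1, 20, 18, 21, 17, 9, 6]
Visit 4 → queue [13, 7, 1, 20, 18, 21, 17, 9, 6]
Visit 13; enqueue 8, 16 → queue [7, 1, 20, 18, 21, 17, 9, 6, 8, 16]
Visit 7 → queue [1, 20, 18, 21, 17, 9, 6, 8, 16]
Visit 1 → queue [20, 18, 21, 17, 9, 6, 8, 16]
Visit 20 → queue [18, 21, 17, 9, 6, 8, 16]
Visit 18 → queue [21, 17, 9, 6, 8, 16]
Visit 21 → queue [17, 9, 6, 8, 16]
Visit 17 → queue [9, 6, 8, 16]
Visit 9 → queue [6, 8, 16]
Visit 6 → queue [8, 16]
Visit 8; enqueue 12 → queue [16, 12]
Visit 16 → queue [12]
Visit 12; enqueue 2 → queue [2]
Visit 2 → queue []

Visit order: 11, 14, 10, 3, 5, 19, 15, 4, 13, 7, 1, 20, 18, 21, 17, 9, 6, 8, 16, 12, 2

1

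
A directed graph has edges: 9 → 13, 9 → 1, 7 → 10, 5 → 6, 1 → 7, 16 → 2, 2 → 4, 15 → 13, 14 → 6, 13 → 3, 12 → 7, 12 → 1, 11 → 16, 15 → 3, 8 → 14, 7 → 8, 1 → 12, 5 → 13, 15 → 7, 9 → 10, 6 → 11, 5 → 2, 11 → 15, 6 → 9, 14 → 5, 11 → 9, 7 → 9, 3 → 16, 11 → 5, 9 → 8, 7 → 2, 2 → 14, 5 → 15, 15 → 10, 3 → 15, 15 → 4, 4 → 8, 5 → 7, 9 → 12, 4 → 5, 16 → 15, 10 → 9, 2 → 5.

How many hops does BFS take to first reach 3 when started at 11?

Level 0: 11
Level 1: 5, 9, 15, 16
Level 2: 1, 2, 3, 4, 6, 7, 8, 10, 12, 13
Level 3: 14
3 first appears at level 2.

2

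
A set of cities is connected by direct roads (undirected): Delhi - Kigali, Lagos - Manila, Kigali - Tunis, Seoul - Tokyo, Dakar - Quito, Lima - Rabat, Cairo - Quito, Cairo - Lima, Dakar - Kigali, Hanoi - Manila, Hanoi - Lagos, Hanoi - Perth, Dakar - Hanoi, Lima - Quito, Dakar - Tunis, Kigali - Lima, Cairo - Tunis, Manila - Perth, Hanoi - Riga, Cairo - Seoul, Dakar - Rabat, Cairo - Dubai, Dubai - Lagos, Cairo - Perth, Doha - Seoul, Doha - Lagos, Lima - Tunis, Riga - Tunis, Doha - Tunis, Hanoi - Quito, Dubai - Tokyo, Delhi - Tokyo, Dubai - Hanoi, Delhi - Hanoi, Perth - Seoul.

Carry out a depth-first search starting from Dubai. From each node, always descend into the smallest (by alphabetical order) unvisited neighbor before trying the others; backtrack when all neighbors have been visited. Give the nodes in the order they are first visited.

Visit Dubai
Dubai → Cairo
Cairo → Lima
Lima → Kigali
Kigali → Dakar
Dakar → Hanoi
Hanoi → Delhi
Delhi → Tokyo
Tokyo → Seoul
Seoul → Doha
Doha → Lagos
Lagos → Manila
Manila → Perth
Doha → Tunis
Tunis → Riga
Hanoi → Quito
Dakar → Rabat

Dubai Cairo Lima Kigali Dakar Hanoi Delhi Tokyo Seoul Doha Lagos Manila Perth Tunis Riga Quito Rabat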